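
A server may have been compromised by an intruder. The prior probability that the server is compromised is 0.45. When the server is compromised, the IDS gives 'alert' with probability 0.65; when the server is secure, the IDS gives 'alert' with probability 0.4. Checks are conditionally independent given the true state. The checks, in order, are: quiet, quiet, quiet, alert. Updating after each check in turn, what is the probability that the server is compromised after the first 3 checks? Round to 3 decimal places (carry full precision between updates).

0.140

After 'quiet': P(compromised) = 0.35·0.4500 / (0.35·0.4500 + 0.6·0.5500) ≈ 0.3231
After 'quiet': P(compromised) = 0.35·0.3231 / (0.35·0.3231 + 0.6·0.6769) ≈ 0.2178
After 'quiet': P(compromised) = 0.35·0.2178 / (0.35·0.2178 + 0.6·0.7822) ≈ 0.1397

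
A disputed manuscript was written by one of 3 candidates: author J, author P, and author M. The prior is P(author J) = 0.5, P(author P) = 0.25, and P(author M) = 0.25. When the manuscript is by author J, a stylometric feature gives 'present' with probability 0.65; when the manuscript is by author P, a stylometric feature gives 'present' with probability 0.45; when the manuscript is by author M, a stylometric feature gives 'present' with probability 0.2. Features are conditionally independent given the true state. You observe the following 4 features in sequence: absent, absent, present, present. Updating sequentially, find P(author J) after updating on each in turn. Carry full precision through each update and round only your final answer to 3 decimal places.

Each posterior becomes the prior for the next update.
After 'absent': normaliser = 0.35·0.5000 + 0.55·0.2500 + 0.8·0.2500; P(author J) ≈ 0.3415, P(author P) ≈ 0.2683, P(author M) ≈ 0.3902
After 'absent': normaliser = 0.35·0.3415 + 0.55·0.2683 + 0.8·0.3902; P(author J) ≈ 0.2063, P(author P) ≈ 0.2547, P(author M) ≈ 0.5389
After 'present': normaliser = 0.65·0.2063 + 0.45·0.2547 + 0.2·0.5389; P(author J) ≈ 0.3761, P(author P) ≈ 0.3215, P(author M) ≈ 0.3023
After 'present': normaliser = 0.65·0.3761 + 0.45·0.3215 + 0.2·0.3023; P(author J) ≈ 0.5437, P(author P) ≈ 0.3218, P(author M) ≈ 0.1345

0.544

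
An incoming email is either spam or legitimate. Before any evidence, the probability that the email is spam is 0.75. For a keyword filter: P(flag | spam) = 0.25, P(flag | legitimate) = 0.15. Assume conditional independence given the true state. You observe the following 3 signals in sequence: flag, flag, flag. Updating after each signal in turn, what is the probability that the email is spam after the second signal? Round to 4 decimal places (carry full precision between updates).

Apply Bayes' rule sequentially, carrying P(spam) forward.
After 'flag': P(spam) = 0.25·0.7500 / (0.25·0.7500 + 0.15·0.2500) ≈ 0.8333
After 'flag': P(spam) = 0.25·0.8333 / (0.25·0.8333 + 0.15·0.1667) ≈ 0.8929

0.8929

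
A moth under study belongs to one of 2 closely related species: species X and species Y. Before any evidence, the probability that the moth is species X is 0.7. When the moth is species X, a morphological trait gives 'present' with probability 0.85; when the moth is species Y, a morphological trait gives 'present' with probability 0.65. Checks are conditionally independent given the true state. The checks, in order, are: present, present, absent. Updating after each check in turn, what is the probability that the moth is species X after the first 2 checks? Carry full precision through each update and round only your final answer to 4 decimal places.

0.7996

After 'present': P(species X) = 0.85·0.7000 / (0.85·0.7000 + 0.65·0.3000) ≈ 0.7532
After 'present': P(species X) = 0.85·0.7532 / (0.85·0.7532 + 0.65·0.2468) ≈ 0.7996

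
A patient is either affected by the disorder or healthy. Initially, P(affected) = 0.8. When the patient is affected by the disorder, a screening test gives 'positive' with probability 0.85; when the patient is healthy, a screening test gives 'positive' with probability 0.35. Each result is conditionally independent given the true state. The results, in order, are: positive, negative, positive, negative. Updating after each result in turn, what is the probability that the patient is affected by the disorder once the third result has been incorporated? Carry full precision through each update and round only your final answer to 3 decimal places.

After 'positive': P(affected) = 0.85·0.8000 / (0.85·0.8000 + 0.35·0.2000) ≈ 0.9067
After 'negative': P(affected) = 0.15·0.9067 / (0.15·0.9067 + 0.65·0.0933) ≈ 0.6915
After 'positive': P(affected) = 0.85·0.6915 / (0.85·0.6915 + 0.35·0.3085) ≈ 0.8448

0.845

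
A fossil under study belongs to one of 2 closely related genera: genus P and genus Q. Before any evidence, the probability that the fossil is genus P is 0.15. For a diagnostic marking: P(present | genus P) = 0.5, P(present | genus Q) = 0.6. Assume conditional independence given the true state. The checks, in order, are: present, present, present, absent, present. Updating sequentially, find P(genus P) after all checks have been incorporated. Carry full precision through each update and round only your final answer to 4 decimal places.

0.0962

After 'present': P(genus P) = 0.5·0.1500 / (0.5·0.1500 + 0.6·0.8500) ≈ 0.1282
After 'present': P(genus P) = 0.5·0.1282 / (0.5·0.1282 + 0.6·0.8718) ≈ 0.1092
After 'present': P(genus P) = 0.5·0.1092 / (0.5·0.1092 + 0.6·0.8908) ≈ 0.0927
After 'absent': P(genus P) = 0.5·0.0927 / (0.5·0.0927 + 0.4·0.9073) ≈ 0.1132
After 'present': P(genus P) = 0.5·0.1132 / (0.5·0.1132 + 0.6·0.8868) ≈ 0.0962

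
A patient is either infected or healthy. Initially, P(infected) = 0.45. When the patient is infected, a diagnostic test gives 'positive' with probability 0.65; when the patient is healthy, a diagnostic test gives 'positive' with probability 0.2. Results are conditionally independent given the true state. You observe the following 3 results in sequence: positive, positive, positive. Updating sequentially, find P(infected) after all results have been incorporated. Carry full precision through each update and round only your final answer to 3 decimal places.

0.966

After 'positive': P(infected) = 0.65·0.4500 / (0.65·0.4500 + 0.2·0.5500) ≈ 0.7267
After 'positive': P(infected) = 0.65·0.7267 / (0.65·0.7267 + 0.2·0.2733) ≈ 0.8963
After 'positive': P(infected) = 0.65·0.8963 / (0.65·0.8963 + 0.2·0.1037) ≈ 0.9656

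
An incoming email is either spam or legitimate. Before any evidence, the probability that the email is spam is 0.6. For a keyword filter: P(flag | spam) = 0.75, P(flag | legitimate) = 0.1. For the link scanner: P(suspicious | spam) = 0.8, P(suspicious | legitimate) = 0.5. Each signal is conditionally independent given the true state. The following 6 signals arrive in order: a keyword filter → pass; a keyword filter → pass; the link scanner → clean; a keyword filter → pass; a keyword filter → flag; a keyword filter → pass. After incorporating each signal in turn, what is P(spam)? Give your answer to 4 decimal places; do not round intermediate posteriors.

0.0261

Apply Bayes' rule sequentially, carrying P(spam) forward.
After a keyword filter='pass': P(spam) = 0.25·0.6000 / (0.25·0.6000 + 0.9·0.4000) ≈ 0.2941
After a keyword filter='pass': P(spam) = 0.25·0.2941 / (0.25·0.2941 + 0.9·0.7059) ≈ 0.1037
After the link scanner='clean': P(spam) = 0.2·0.1037 / (0.2·0.1037 + 0.5·0.8963) ≈ 0.0442
After a keyword filter='pass': P(spam) = 0.25·0.0442 / (0.25·0.0442 + 0.9·0.9558) ≈ 0.0127
After a keyword filter='flag': P(spam) = 0.75·0.0127 / (0.75·0.0127 + 0.1·0.9873) ≈ 0.0880
After a keyword filter='pass': P(spam) = 0.25·0.0880 / (0.25·0.0880 + 0.9·0.9120) ≈ 0.0261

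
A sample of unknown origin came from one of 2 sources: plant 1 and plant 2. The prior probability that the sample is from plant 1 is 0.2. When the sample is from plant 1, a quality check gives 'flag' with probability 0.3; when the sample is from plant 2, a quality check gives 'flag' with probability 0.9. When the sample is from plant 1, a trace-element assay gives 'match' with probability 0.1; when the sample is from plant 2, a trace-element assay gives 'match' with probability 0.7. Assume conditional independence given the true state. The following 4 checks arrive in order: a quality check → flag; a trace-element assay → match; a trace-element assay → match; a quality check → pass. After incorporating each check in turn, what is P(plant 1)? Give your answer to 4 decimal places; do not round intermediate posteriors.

After a quality check='flag': P(plant 1) = 0.3·0.2000 / (0.3·0.2000 + 0.9·0.8000) ≈ 0.0769
After a trace-element assay='match': P(plant 1) = 0.1·0.0769 / (0.1·0.0769 + 0.7·0.9231) ≈ 0.0118
After a trace-element assay='match': P(plant 1) = 0.1·0.0118 / (0.1·0.0118 + 0.7·0.9882) ≈ 0.0017
After a quality check='pass': P(plant 1) = 0.7·0.0017 / (0.7·0.0017 + 0.1·0.9983) ≈ 0.0118

0.0118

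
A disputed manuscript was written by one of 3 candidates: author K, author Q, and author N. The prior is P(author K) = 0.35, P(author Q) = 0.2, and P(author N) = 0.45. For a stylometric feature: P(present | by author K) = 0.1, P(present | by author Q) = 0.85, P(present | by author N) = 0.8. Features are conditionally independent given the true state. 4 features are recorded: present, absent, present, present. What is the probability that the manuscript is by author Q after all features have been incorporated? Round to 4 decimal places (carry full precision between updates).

0.2842

Each posterior becomes the prior for the next update.
After 'present': normaliser = 0.1·0.3500 + 0.85·0.2000 + 0.8·0.4500; P(author K) ≈ 0.0619, P(author Q) ≈ 0.3009, P(author N) ≈ 0.6372
After 'absent': normaliser = 0.9·0.0619 + 0.15·0.3009 + 0.2·0.6372; P(author K) ≈ 0.2442, P(author Q) ≈ 0.1977, P(author N) ≈ 0.5581
After 'present': normaliser = 0.1·0.2442 + 0.85·0.1977 + 0.8·0.5581; P(author K) ≈ 0.0382, P(author Q) ≈ 0.2630, P(author N) ≈ 0.6988
After 'present': normaliser = 0.1·0.0382 + 0.85·0.2630 + 0.8·0.6988; P(author K) ≈ 0.0049, P(author Q) ≈ 0.2842, P(author N) ≈ 0.7109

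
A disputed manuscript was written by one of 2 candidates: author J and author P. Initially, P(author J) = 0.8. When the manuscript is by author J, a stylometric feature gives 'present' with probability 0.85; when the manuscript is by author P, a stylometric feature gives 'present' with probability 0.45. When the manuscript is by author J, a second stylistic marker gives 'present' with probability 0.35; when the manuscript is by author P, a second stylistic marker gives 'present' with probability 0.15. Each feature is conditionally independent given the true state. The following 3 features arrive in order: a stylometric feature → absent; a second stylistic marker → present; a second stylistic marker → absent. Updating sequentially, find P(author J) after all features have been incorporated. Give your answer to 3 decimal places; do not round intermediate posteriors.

0.661

After a stylometric feature='absent': P(author J) = 0.15·0.8000 / (0.15·0.8000 + 0.55·0.2000) ≈ 0.5217
After a second stylistic marker='present': P(author J) = 0.35·0.5217 / (0.35·0.5217 + 0.15·0.4783) ≈ 0.7179
After a second stylistic marker='absent': P(author J) = 0.65·0.7179 / (0.65·0.7179 + 0.85·0.2821) ≈ 0.6606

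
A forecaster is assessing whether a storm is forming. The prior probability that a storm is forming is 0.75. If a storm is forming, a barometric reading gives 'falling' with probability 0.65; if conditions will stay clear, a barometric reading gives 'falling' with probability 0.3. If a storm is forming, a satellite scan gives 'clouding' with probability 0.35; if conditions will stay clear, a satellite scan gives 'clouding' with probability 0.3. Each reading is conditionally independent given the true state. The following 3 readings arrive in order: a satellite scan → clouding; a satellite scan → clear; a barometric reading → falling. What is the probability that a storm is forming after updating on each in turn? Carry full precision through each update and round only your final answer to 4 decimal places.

After a satellite scan='clouding': P(storm) = 0.35·0.7500 / (0.35·0.7500 + 0.3·0.2500) ≈ 0.7778
After a satellite scan='clear': P(storm) = 0.65·0.7778 / (0.65·0.7778 + 0.7·0.2222) ≈ 0.7647
After a barometric reading='falling': P(storm) = 0.65·0.7647 / (0.65·0.7647 + 0.3·0.2353) ≈ 0.8756

0.8756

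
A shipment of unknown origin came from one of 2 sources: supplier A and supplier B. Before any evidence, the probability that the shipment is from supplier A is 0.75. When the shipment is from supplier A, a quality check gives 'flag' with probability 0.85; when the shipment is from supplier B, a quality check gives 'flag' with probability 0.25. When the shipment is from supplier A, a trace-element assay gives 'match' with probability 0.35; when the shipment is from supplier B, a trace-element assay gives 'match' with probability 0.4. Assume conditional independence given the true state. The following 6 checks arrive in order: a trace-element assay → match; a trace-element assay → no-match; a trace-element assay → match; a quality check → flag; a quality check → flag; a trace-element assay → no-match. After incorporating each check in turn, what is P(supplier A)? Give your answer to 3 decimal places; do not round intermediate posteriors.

0.969

After a trace-element assay='match': P(supplier A) = 0.35·0.7500 / (0.35·0.7500 + 0.4·0.2500) ≈ 0.7241
After a trace-element assay='no-match': P(supplier A) = 0.65·0.7241 / (0.65·0.7241 + 0.6·0.2759) ≈ 0.7398
After a trace-element assay='match': P(supplier A) = 0.35·0.7398 / (0.35·0.7398 + 0.4·0.2602) ≈ 0.7133
After a quality check='flag': P(supplier A) = 0.85·0.7133 / (0.85·0.7133 + 0.25·0.2867) ≈ 0.8943
After a quality check='flag': P(supplier A) = 0.85·0.8943 / (0.85·0.8943 + 0.25·0.1057) ≈ 0.9664
After a trace-element assay='no-match': P(supplier A) = 0.65·0.9664 / (0.65·0.9664 + 0.6·0.0336) ≈ 0.9689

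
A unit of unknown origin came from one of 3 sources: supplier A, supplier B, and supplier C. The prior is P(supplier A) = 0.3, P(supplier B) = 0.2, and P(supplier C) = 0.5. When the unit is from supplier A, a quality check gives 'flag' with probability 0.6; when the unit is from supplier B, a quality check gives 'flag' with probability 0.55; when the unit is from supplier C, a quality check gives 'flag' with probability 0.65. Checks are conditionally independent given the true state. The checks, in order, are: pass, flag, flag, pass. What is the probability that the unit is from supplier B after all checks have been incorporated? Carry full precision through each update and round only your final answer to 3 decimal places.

After 'pass': normaliser = 0.4·0.3000 + 0.45·0.2000 + 0.35·0.5000; P(supplier A) ≈ 0.3117, P(supplier B) ≈ 0.2338, P(supplier C) ≈ 0.4545
After 'flag': normaliser = 0.6·0.3117 + 0.55·0.2338 + 0.65·0.4545; P(supplier A) ≈ 0.3061, P(supplier B) ≈ 0.2104, P(supplier C) ≈ 0.4835
After 'flag': normaliser = 0.6·0.3061 + 0.55·0.2104 + 0.65·0.4835; P(supplier A) ≈ 0.2992, P(supplier B) ≈ 0.1886, P(supplier C) ≈ 0.5122
After 'pass': normaliser = 0.4·0.2992 + 0.45·0.1886 + 0.35·0.5122; P(supplier A) ≈ 0.3119, P(supplier B) ≈ 0.2211, P(supplier C) ≈ 0.4670

0.221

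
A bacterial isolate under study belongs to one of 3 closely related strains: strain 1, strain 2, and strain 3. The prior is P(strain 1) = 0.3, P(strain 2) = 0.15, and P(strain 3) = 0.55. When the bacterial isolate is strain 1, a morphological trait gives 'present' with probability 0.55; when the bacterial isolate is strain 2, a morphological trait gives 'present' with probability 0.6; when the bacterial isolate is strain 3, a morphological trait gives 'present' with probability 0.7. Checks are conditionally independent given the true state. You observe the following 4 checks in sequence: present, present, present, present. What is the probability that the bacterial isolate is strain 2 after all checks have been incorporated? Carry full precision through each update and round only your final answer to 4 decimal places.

0.1086

After 'present': normaliser = 0.55·0.3000 + 0.6·0.1500 + 0.7·0.5500; P(strain 1) ≈ 0.2578, P(strain 2) ≈ 0.1406, P(strain 3) ≈ 0.6016
After 'present': normaliser = 0.55·0.2578 + 0.6·0.1406 + 0.7·0.6016; P(strain 1) ≈ 0.2191, P(strain 2) ≈ 0.1304, P(strain 3) ≈ 0.6506
After 'present': normaliser = 0.55·0.2191 + 0.6·0.1304 + 0.7·0.6506; P(strain 1) ≈ 0.1842, P(strain 2) ≈ 0.1196, P(strain 3) ≈ 0.6962
After 'present': normaliser = 0.55·0.1842 + 0.6·0.1196 + 0.7·0.6962; P(strain 1) ≈ 0.1534, P(strain 2) ≈ 0.1086, P(strain 3) ≈ 0.7380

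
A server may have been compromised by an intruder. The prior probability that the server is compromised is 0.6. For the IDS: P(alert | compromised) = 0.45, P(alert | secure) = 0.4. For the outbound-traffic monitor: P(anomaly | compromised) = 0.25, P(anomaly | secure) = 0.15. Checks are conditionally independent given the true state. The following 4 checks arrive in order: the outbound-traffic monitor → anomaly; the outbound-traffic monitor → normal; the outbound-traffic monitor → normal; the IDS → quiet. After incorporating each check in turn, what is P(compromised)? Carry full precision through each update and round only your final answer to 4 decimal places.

After the outbound-traffic monitor='anomaly': P(compromised) = 0.25·0.6000 / (0.25·0.6000 + 0.15·0.4000) ≈ 0.7143
After the outbound-traffic monitor='normal': P(compromised) = 0.75·0.7143 / (0.75·0.7143 + 0.85·0.2857) ≈ 0.6881
After the outbound-traffic monitor='normal': P(compromised) = 0.75·0.6881 / (0.75·0.6881 + 0.85·0.3119) ≈ 0.6606
After the IDS='quiet': P(compromised) = 0.55·0.6606 / (0.55·0.6606 + 0.6·0.3394) ≈ 0.6408

0.6408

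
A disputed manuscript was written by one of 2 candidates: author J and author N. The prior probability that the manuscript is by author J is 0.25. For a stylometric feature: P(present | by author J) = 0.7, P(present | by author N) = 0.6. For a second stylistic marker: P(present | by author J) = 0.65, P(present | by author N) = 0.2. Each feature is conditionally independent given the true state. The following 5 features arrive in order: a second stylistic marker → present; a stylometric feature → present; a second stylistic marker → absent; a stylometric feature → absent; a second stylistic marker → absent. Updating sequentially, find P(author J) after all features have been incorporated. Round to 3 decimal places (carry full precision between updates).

Each posterior becomes the prior for the next update.
After a second stylistic marker='present': P(author J) = 0.65·0.2500 / (0.65·0.2500 + 0.2·0.7500) ≈ 0.5200
After a stylometric feature='present': P(author J) = 0.7·0.5200 / (0.7·0.5200 + 0.6·0.4800) ≈ 0.5583
After a second stylistic marker='absent': P(author J) = 0.35·0.5583 / (0.35·0.5583 + 0.8·0.4417) ≈ 0.3561
After a stylometric feature='absent': P(author J) = 0.3·0.3561 / (0.3·0.3561 + 0.4·0.6439) ≈ 0.2931
After a second stylistic marker='absent': P(author J) = 0.35·0.2931 / (0.35·0.2931 + 0.8·0.7069) ≈ 0.1536

0.154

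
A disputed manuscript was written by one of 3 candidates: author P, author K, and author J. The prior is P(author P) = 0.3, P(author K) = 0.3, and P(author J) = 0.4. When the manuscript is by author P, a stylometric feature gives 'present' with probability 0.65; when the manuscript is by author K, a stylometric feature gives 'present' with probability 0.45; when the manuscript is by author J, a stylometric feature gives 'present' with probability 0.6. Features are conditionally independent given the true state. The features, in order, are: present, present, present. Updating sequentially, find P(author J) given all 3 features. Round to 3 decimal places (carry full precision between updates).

Each posterior becomes the prior for the next update.
After 'present': normaliser = 0.65·0.3000 + 0.45·0.3000 + 0.6·0.4000; P(author P) ≈ 0.3421, P(author K) ≈ 0.2368, P(author J) ≈ 0.4211
After 'present': normaliser = 0.65·0.3421 + 0.45·0.2368 + 0.6·0.4211; P(author P) ≈ 0.3824, P(author K) ≈ 0.1833, P(author J) ≈ 0.4344
After 'present': normaliser = 0.65·0.3824 + 0.45·0.1833 + 0.6·0.4344; P(author P) ≈ 0.4201, P(author K) ≈ 0.1394, P(author J) ≈ 0.4405

0.441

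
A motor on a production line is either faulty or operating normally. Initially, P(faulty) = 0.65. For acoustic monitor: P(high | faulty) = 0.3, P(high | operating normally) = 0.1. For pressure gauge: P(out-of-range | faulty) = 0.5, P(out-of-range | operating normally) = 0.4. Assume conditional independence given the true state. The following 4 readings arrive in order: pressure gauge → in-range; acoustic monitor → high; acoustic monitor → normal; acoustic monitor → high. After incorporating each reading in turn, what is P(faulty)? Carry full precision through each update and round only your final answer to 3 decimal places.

0.915

After pressure gauge='in-range': P(faulty) = 0.5·0.6500 / (0.5·0.6500 + 0.6·0.3500) ≈ 0.6075
After acoustic monitor='high': P(faulty) = 0.3·0.6075 / (0.3·0.6075 + 0.1·0.3925) ≈ 0.8228
After acoustic monitor='normal': P(faulty) = 0.7·0.8228 / (0.7·0.8228 + 0.9·0.1772) ≈ 0.7831
After acoustic monitor='high': P(faulty) = 0.3·0.7831 / (0.3·0.7831 + 0.1·0.2169) ≈ 0.9155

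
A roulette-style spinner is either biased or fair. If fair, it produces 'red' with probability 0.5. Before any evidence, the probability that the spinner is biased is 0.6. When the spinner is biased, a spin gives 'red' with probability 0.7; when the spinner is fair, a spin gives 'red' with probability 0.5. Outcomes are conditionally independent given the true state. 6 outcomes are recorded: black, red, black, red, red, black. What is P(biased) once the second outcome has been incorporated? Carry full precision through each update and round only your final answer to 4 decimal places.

After 'black': P(biased) = 0.3·0.6000 / (0.3·0.6000 + 0.5·0.4000) ≈ 0.4737
After 'red': P(biased) = 0.7·0.4737 / (0.7·0.4737 + 0.5·0.5263) ≈ 0.5575

0.5575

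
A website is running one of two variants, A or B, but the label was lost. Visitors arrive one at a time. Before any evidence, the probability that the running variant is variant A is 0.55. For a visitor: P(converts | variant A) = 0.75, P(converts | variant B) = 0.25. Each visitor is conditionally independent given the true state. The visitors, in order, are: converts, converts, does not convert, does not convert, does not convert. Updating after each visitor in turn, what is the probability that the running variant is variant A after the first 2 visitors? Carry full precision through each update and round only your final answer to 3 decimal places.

0.917

After 'converts': P(A) = 0.75·0.5500 / (0.75·0.5500 + 0.25·0.4500) ≈ 0.7857
After 'converts': P(A) = 0.75·0.7857 / (0.75·0.7857 + 0.25·0.2143) ≈ 0.9167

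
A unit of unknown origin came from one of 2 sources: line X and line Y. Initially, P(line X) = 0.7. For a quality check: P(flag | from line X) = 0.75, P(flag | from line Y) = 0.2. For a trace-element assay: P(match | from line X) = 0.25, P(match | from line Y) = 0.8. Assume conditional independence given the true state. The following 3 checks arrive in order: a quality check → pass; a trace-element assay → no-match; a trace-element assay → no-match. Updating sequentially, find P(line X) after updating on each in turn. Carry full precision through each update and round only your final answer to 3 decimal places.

After a quality check='pass': P(line X) = 0.25·0.7000 / (0.25·0.7000 + 0.8·0.3000) ≈ 0.4217
After a trace-element assay='no-match': P(line X) = 0.75·0.4217 / (0.75·0.4217 + 0.2·0.5783) ≈ 0.7322
After a trace-element assay='no-match': P(line X) = 0.75·0.7322 / (0.75·0.7322 + 0.2·0.2678) ≈ 0.9111

0.911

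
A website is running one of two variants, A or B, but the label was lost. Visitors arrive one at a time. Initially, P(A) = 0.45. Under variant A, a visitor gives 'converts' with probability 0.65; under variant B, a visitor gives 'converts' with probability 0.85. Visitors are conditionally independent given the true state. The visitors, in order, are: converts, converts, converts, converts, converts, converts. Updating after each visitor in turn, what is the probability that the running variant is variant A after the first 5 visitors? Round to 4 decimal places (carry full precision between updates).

Each posterior becomes the prior for the next update.
After 'converts': P(A) = 0.65·0.4500 / (0.65·0.4500 + 0.85·0.5500) ≈ 0.3849
After 'converts': P(A) = 0.65·0.3849 / (0.65·0.3849 + 0.85·0.6151) ≈ 0.3236
After 'converts': P(A) = 0.65·0.3236 / (0.65·0.3236 + 0.85·0.6764) ≈ 0.2679
After 'converts': P(A) = 0.65·0.2679 / (0.65·0.2679 + 0.85·0.7321) ≈ 0.2186
After 'converts': P(A) = 0.65·0.2186 / (0.65·0.2186 + 0.85·0.7814) ≈ 0.1762

0.1762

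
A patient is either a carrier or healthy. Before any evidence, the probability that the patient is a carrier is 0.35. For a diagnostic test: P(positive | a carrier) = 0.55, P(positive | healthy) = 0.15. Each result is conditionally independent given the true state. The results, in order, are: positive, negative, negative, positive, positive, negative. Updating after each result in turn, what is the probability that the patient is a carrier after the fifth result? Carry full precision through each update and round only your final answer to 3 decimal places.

0.882

Each posterior becomes the prior for the next update.
After 'positive': P(carrier) = 0.55·0.3500 / (0.55·0.3500 + 0.15·0.6500) ≈ 0.6638
After 'negative': P(carrier) = 0.45·0.6638 / (0.45·0.6638 + 0.85·0.3362) ≈ 0.5111
After 'negative': P(carrier) = 0.45·0.5111 / (0.45·0.5111 + 0.85·0.4889) ≈ 0.3562
After 'positive': P(carrier) = 0.55·0.3562 / (0.55·0.3562 + 0.15·0.6438) ≈ 0.6699
After 'positive': P(carrier) = 0.55·0.6699 / (0.55·0.6699 + 0.15·0.3301) ≈ 0.8815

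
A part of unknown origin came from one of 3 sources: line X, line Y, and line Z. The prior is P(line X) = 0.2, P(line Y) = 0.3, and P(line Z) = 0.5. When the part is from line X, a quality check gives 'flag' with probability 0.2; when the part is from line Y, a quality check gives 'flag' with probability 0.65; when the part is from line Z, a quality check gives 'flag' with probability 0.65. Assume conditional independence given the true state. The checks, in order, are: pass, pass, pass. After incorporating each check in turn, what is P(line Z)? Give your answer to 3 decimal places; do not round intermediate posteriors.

0.157

Each posterior becomes the prior for the next update.
After 'pass': normaliser = 0.8·0.2000 + 0.35·0.3000 + 0.35·0.5000; P(line X) ≈ 0.3636, P(line Y) ≈ 0.2386, P(line Z) ≈ 0.3977
After 'pass': normaliser = 0.8·0.3636 + 0.35·0.2386 + 0.35·0.3977; P(line X) ≈ 0.5664, P(line Y) ≈ 0.1626, P(line Z) ≈ 0.2710
After 'pass': normaliser = 0.8·0.5664 + 0.35·0.1626 + 0.35·0.2710; P(line X) ≈ 0.7491, P(line Y) ≈ 0.0941, P(line Z) ≈ 0.1568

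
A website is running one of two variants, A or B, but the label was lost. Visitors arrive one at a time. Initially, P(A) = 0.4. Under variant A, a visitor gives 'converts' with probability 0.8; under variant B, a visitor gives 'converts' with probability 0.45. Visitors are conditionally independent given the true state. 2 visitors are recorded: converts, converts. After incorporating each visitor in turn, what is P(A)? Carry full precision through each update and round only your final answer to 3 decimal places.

After 'converts': P(A) = 0.8·0.4000 / (0.8·0.4000 + 0.45·0.6000) ≈ 0.5424
After 'converts': P(A) = 0.8·0.5424 / (0.8·0.5424 + 0.45·0.4576) ≈ 0.6781

0.678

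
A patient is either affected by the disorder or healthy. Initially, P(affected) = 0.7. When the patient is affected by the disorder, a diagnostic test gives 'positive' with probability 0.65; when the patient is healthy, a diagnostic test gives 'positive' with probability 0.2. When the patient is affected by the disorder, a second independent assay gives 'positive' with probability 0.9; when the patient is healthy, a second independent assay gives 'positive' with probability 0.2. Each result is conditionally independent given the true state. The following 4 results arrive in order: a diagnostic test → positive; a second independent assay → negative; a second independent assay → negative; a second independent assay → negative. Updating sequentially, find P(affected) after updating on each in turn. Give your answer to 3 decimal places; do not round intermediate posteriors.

0.015

After a diagnostic test='positive': P(affected) = 0.65·0.7000 / (0.65·0.7000 + 0.2·0.3000) ≈ 0.8835
After a second independent assay='negative': P(affected) = 0.1·0.8835 / (0.1·0.8835 + 0.8·0.1165) ≈ 0.4866
After a second independent assay='negative': P(affected) = 0.1·0.4866 / (0.1·0.4866 + 0.8·0.5134) ≈ 0.1059
After a second independent assay='negative': P(affected) = 0.1·0.1059 / (0.1·0.1059 + 0.8·0.8941) ≈ 0.0146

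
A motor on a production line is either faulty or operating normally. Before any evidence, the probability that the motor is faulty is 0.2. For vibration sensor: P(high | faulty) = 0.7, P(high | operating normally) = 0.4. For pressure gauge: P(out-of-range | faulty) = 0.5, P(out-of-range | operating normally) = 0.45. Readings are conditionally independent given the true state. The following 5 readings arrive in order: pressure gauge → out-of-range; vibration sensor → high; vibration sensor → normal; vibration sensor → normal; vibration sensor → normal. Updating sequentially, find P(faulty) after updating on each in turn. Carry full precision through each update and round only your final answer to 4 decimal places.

Each posterior becomes the prior for the next update.
After pressure gauge='out-of-range': P(faulty) = 0.5·0.2000 / (0.5·0.2000 + 0.45·0.8000) ≈ 0.2174
After vibration sensor='high': P(faulty) = 0.7·0.2174 / (0.7·0.2174 + 0.4·0.7826) ≈ 0.3271
After vibration sensor='normal': P(faulty) = 0.3·0.3271 / (0.3·0.3271 + 0.6·0.6729) ≈ 0.1955
After vibration sensor='normal': P(faulty) = 0.3·0.1955 / (0.3·0.1955 + 0.6·0.8045) ≈ 0.1084
After vibration sensor='normal': P(faulty) = 0.3·0.1084 / (0.3·0.1084 + 0.6·0.8916) ≈ 0.0573

0.0573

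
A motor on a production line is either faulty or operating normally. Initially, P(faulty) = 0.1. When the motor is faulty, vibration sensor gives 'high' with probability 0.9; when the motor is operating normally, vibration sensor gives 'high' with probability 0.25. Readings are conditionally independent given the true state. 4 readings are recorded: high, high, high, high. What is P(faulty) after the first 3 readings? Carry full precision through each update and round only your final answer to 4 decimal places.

0.8383

After 'high': P(faulty) = 0.9·0.1000 / (0.9·0.1000 + 0.25·0.9000) ≈ 0.2857
After 'high': P(faulty) = 0.9·0.2857 / (0.9·0.2857 + 0.25·0.7143) ≈ 0.5902
After 'high': P(faulty) = 0.9·0.5902 / (0.9·0.5902 + 0.25·0.4098) ≈ 0.8383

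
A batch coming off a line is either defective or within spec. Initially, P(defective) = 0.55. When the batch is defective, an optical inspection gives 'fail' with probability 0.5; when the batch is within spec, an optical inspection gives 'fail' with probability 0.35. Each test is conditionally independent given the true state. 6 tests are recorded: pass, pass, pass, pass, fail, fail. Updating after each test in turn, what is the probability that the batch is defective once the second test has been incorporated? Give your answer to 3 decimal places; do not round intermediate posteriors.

After 'pass': P(defective) = 0.5·0.5500 / (0.5·0.5500 + 0.65·0.4500) ≈ 0.4846
After 'pass': P(defective) = 0.5·0.4846 / (0.5·0.4846 + 0.65·0.5154) ≈ 0.4197

0.420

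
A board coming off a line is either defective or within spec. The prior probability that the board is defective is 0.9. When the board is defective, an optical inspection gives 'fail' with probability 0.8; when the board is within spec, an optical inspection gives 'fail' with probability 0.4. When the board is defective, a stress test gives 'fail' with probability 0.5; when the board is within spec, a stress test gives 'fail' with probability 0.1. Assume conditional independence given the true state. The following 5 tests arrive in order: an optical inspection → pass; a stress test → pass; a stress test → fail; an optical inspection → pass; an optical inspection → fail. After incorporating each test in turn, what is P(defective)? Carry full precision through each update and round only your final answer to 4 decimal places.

0.8475

After an optical inspection='pass': P(defective) = 0.2·0.9000 / (0.2·0.9000 + 0.6·0.1000) ≈ 0.7500
After a stress test='pass': P(defective) = 0.5·0.7500 / (0.5·0.7500 + 0.9·0.2500) ≈ 0.6250
After a stress test='fail': P(defective) = 0.5·0.6250 / (0.5·0.6250 + 0.1·0.3750) ≈ 0.8929
After an optical inspection='pass': P(defective) = 0.2·0.8929 / (0.2·0.8929 + 0.6·0.1071) ≈ 0.7353
After an optical inspection='fail': P(defective) = 0.8·0.7353 / (0.8·0.7353 + 0.4·0.2647) ≈ 0.8475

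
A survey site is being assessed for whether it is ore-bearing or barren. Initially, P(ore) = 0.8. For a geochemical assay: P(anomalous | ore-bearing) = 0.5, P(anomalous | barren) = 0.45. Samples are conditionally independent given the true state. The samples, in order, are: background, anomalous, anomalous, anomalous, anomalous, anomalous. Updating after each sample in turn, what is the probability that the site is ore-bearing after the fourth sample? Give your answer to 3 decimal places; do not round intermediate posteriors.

Each posterior becomes the prior for the next update.
After 'background': P(ore) = 0.5·0.8000 / (0.5·0.8000 + 0.55·0.2000) ≈ 0.7843
After 'anomalous': P(ore) = 0.5·0.7843 / (0.5·0.7843 + 0.45·0.2157) ≈ 0.8016
After 'anomalous': P(ore) = 0.5·0.8016 / (0.5·0.8016 + 0.45·0.1984) ≈ 0.8178
After 'anomalous': P(ore) = 0.5·0.8178 / (0.5·0.8178 + 0.45·0.1822) ≈ 0.8330

0.833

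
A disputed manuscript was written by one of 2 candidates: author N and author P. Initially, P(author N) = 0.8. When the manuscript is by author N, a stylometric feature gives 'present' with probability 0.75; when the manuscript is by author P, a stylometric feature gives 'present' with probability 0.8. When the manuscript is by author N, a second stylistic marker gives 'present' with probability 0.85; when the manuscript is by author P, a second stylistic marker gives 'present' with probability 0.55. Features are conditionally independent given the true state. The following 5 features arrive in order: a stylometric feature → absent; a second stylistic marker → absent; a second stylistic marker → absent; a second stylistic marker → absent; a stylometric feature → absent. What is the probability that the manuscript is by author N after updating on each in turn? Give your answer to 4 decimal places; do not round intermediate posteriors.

0.1880

Apply Bayes' rule sequentially, carrying P(author N) forward.
After a stylometric feature='absent': P(author N) = 0.25·0.8000 / (0.25·0.8000 + 0.2·0.2000) ≈ 0.8333
After a second stylistic marker='absent': P(author N) = 0.15·0.8333 / (0.15·0.8333 + 0.45·0.1667) ≈ 0.6250
After a second stylistic marker='absent': P(author N) = 0.15·0.6250 / (0.15·0.6250 + 0.45·0.3750) ≈ 0.3571
After a second stylistic marker='absent': P(author N) = 0.15·0.3571 / (0.15·0.3571 + 0.45·0.6429) ≈ 0.1562
After a stylometric feature='absent': P(author N) = 0.25·0.1562 / (0.25·0.1562 + 0.2·0.8438) ≈ 0.1880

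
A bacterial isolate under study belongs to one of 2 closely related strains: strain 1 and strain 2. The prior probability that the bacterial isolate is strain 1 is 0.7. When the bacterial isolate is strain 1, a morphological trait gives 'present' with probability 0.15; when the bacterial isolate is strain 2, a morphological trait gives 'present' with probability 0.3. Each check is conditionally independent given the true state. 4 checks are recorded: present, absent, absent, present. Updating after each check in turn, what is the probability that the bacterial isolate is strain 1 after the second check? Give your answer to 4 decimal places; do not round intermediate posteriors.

0.5862

After 'present': P(strain 1) = 0.15·0.7000 / (0.15·0.7000 + 0.3·0.3000) ≈ 0.5385
After 'absent': P(strain 1) = 0.85·0.5385 / (0.85·0.5385 + 0.7·0.4615) ≈ 0.5862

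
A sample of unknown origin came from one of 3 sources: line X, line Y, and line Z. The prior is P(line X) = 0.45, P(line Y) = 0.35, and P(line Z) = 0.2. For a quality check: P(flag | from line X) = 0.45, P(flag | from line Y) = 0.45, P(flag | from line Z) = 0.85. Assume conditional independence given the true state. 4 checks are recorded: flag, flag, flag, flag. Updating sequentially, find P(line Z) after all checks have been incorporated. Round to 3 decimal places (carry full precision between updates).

After 'flag': normaliser = 0.45·0.4500 + 0.45·0.3500 + 0.85·0.2000; P(line X) ≈ 0.3821, P(line Y) ≈ 0.2972, P(line Z) ≈ 0.3208
After 'flag': normaliser = 0.45·0.3821 + 0.45·0.2972 + 0.85·0.3208; P(line X) ≈ 0.2973, P(line Y) ≈ 0.2312, P(line Z) ≈ 0.4715
After 'flag': normaliser = 0.45·0.2973 + 0.45·0.2312 + 0.85·0.4715; P(line X) ≈ 0.2095, P(line Y) ≈ 0.1630, P(line Z) ≈ 0.6275
After 'flag': normaliser = 0.45·0.2095 + 0.45·0.1630 + 0.85·0.6275; P(line X) ≈ 0.1345, P(line Y) ≈ 0.1046, P(line Z) ≈ 0.7609

0.761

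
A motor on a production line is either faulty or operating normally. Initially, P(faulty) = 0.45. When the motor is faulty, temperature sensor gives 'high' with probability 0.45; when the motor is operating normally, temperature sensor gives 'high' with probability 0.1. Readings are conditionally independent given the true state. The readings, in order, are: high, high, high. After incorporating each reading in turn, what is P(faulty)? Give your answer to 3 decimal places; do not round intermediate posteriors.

0.987

After 'high': P(faulty) = 0.45·0.4500 / (0.45·0.4500 + 0.1·0.5500) ≈ 0.7864
After 'high': P(faulty) = 0.45·0.7864 / (0.45·0.7864 + 0.1·0.2136) ≈ 0.9431
After 'high': P(faulty) = 0.45·0.9431 / (0.45·0.9431 + 0.1·0.0569) ≈ 0.9868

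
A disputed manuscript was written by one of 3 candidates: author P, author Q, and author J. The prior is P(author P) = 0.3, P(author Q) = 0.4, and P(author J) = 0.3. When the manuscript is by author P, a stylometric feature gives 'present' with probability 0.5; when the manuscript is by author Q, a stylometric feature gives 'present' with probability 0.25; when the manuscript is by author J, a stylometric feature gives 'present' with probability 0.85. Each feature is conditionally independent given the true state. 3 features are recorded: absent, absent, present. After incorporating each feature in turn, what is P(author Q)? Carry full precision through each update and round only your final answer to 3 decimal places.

After 'absent': normaliser = 0.5·0.3000 + 0.75·0.4000 + 0.15·0.3000; P(author P) ≈ 0.3030, P(author Q) ≈ 0.6061, P(author J) ≈ 0.0909
After 'absent': normaliser = 0.5·0.3030 + 0.75·0.6061 + 0.15·0.0909; P(author P) ≈ 0.2445, P(author Q) ≈ 0.7335, P(author J) ≈ 0.0220
After 'present': normaliser = 0.5·0.2445 + 0.25·0.7335 + 0.85·0.0220; P(author P) ≈ 0.3769, P(author Q) ≈ 0.5654, P(author J) ≈ 0.0577

0.565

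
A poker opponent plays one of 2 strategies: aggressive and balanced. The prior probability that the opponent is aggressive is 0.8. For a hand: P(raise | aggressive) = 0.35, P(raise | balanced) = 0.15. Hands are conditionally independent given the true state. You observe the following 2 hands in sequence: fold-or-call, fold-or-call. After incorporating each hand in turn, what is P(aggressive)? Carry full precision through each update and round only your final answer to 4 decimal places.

0.7005

After 'fold-or-call': P(aggressive) = 0.65·0.8000 / (0.65·0.8000 + 0.85·0.2000) ≈ 0.7536
After 'fold-or-call': P(aggressive) = 0.65·0.7536 / (0.65·0.7536 + 0.85·0.2464) ≈ 0.7005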